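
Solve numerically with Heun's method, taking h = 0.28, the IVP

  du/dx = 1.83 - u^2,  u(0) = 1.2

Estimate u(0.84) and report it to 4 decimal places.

Heun: k1 = f(x_n, u_n); k2 = f(x_n + h, u_n + h·k1); u_{n+1} = u_n + (h/2)·(k1 + k2).
x=0.000000, u=1.200000:
  k1 = f(0.000000, 1.200000) = 0.390000
  k2 = f(0.280000, 1.309200) = 0.115995
  u ← 1.200000 + (0.28/2)·(0.390000 + 0.115995) = 1.270839
x=0.280000, u=1.270839:
  k1 = f(0.280000, 1.270839) = 0.214967
  k2 = f(0.560000, 1.331030) = 0.058359
  u ← 1.270839 + (0.28/2)·(0.214967 + 0.058359) = 1.309105
x=0.560000, u=1.309105:
  k1 = f(0.560000, 1.309105) = 0.116244
  k2 = f(0.840000, 1.341653) = 0.029966
  u ← 1.309105 + (0.28/2)·(0.116244 + 0.029966) = 1.329574
u(0.84) ≈ 1.3296

1.3296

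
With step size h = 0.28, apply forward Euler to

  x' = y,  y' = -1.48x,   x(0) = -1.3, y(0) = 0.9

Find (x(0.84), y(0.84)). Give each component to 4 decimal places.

Euler on (x,y): x_{n+1} = x_n + h·x', y_{n+1} = y_n + h·y'.
0.000000: (-1.300000, 0.900000); f=(0.900000, 1.924000) → (-1.048000, 1.438720)
0.280000: (-1.048000, 1.438720); f=(1.438720, 1.551040) → (-0.645158, 1.873011)
0.560000: (-0.645158, 1.873011); f=(1.873011, 0.954834) → (-0.120715, 2.140365)
(x(0.84), y(0.84)) ≈ (-0.1207, 2.1404)

-0.1207, 2.1404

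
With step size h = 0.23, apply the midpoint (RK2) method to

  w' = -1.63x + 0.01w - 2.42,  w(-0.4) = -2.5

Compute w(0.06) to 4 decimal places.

-3.4993

Midpoint: k1 = f(x_n, w_n); k2 = f(x_n + h/2, w_n + (h/2)·k1); w_{n+1} = w_n + h·k2.
x=-0.400000, w=-2.500000:
  k1 = f(-0.400000, -2.500000) = -1.793000
  k2 = f(-0.285000, -2.706195) = -1.982512
  w ← -2.500000 + 0.23·(-1.982512) = -2.955978
x=-0.170000, w=-2.955978:
  k1 = f(-0.170000, -2.955978) = -2.172460
  k2 = f(-0.055000, -3.205811) = -2.362408
  w ← -2.955978 + 0.23·(-2.362408) = -3.499332
w(0.06) ≈ -3.4993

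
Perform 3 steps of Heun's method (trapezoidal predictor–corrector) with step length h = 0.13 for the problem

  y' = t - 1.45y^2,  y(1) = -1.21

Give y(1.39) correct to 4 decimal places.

Heun: k1 = f(t_n, y_n); k2 = f(t_n + h, y_n + h·k1); y_{n+1} = y_n + (h/2)·(k1 + k2).
t=1.000000, y=-1.210000:
  k1 = f(1.000000, -1.210000) = -1.122945
  k2 = f(1.130000, -1.355983) = -1.536100
  y ← -1.210000 + (0.13/2)·(-1.122945 + (-1.536100)) = -1.382838
t=1.130000, y=-1.382838:
  k1 = f(1.130000, -1.382838) = -1.642749
  k2 = f(1.260000, -1.596395) = -2.435293
  y ← -1.382838 + (0.13/2)·(-1.642749 + (-2.435293)) = -1.647911
t=1.260000, y=-1.647911:
  k1 = f(1.260000, -1.647911) = -2.677634
  k2 = f(1.390000, -1.996003) = -4.386841
  y ← -1.647911 + (0.13/2)·(-2.677634 + (-4.386841)) = -2.107101
y(1.39) ≈ -2.1071

-2.1071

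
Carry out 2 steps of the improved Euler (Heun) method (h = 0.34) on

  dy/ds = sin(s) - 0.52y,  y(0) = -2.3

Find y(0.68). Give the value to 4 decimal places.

Heun: k1 = f(s_n, y_n); k2 = f(s_n + h, y_n + h·k1); y_{n+1} = y_n + (h/2)·(k1 + k2).
s=0.000000, y=-2.300000:
  k1 = f(0.000000, -2.300000) = 1.196000
  k2 = f(0.340000, -1.893360) = 1.318034
  y ← -2.300000 + (0.34/2)·(1.196000 + 1.318034) = -1.872614
s=0.340000, y=-1.872614:
  k1 = f(0.340000, -1.872614) = 1.307246
  k2 = f(0.680000, -1.428150) = 1.371431
  y ← -1.872614 + (0.34/2)·(1.307246 + 1.371431) = -1.417239
y(0.68) ≈ -1.4172

-1.4172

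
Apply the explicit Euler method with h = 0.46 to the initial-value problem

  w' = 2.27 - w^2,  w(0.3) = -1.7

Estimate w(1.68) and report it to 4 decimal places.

-5.1982

Euler: w_{n+1} = w_n + h·f(t_n, w_n).
t=0.300000, w=-1.700000: f=-0.620000 → w ← -1.700000 + 0.46·(-0.620000) = -1.985200
t=0.760000, w=-1.985200: f=-1.671019 → w ← -1.985200 + 0.46·(-1.671019) = -2.753869
t=1.220000, w=-2.753869: f=-5.313793 → w ← -2.753869 + 0.46·(-5.313793) = -5.198214
w(1.68) ≈ -5.1982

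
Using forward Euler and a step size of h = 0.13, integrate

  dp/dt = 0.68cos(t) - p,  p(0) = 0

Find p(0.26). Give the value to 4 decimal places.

0.1646

Euler: p_{n+1} = p_n + h·f(t_n, p_n).
t=0.000000, p=0.000000: f=0.680000 → p ← 0.000000 + 0.13·0.680000 = 0.088400
t=0.130000, p=0.088400: f=0.585862 → p ← 0.088400 + 0.13·0.585862 = 0.164562
p(0.26) ≈ 0.1646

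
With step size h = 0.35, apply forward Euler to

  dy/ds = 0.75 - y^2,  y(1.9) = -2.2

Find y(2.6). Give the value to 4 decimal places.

-7.9847

Euler: y_{n+1} = y_n + h·f(s_n, y_n).
s=1.900000, y=-2.200000: f=-4.090000 → y ← -2.200000 + 0.35·(-4.090000) = -3.631500
s=2.250000, y=-3.631500: f=-12.437792 → y ← -3.631500 + 0.35·(-12.437792) = -7.984727
y(2.6) ≈ -7.9847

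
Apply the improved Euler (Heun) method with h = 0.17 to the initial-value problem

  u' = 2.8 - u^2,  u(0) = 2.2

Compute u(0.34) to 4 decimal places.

1.8464

Heun: k1 = f(s_n, u_n); k2 = f(s_n + h, u_n + h·k1); u_{n+1} = u_n + (h/2)·(k1 + k2).
s=0.000000, u=2.200000:
  k1 = f(0.000000, 2.200000) = -2.040000
  k2 = f(0.170000, 1.853200) = -0.634350
  u ← 2.200000 + (0.17/2)·(-2.040000 + (-0.634350)) = 1.972680
s=0.170000, u=1.972680:
  k1 = f(0.170000, 1.972680) = -1.091467
  k2 = f(0.340000, 1.787131) = -0.393836
  u ← 1.972680 + (0.17/2)·(-1.091467 + (-0.393836)) = 1.846429
u(0.34) ≈ 1.8464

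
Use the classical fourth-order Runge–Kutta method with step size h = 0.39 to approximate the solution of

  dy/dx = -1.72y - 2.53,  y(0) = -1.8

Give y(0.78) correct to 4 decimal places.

-1.5573

RK4: k1 = f(x_n, y_n); k2 = f(x_n + h/2, y_n + (h/2)·k1); k3 = f(x_n + h/2, y_n + (h/2)·k2); k4 = f(x_n + h, y_n + h·k3); y_{n+1} = y_n + (h/6)·(k1 + 2k2 + 2k3 + k4).
x=0.000000, y=-1.800000:
  k1 = f(0.000000, -1.800000) = 0.566000
  k2 = f(0.195000, -1.689630) = 0.376164
  k3 = f(0.195000, -1.726648) = 0.439835
  k4 = f(0.390000, -1.628464) = 0.270959
  y ← -1.800000 + (0.39/6)·(k1 + 2k2 + 2k3 + k4) = -1.639518
x=0.390000, y=-1.639518:
  k1 = f(0.390000, -1.639518) = 0.289971
  k2 = f(0.585000, -1.582974) = 0.192715
  k3 = f(0.585000, -1.601939) = 0.225334
  k4 = f(0.780000, -1.551638) = 0.138817
  y ← -1.639518 + (0.39/6)·(k1 + 2k2 + 2k3 + k4) = -1.557300
y(0.78) ≈ -1.5573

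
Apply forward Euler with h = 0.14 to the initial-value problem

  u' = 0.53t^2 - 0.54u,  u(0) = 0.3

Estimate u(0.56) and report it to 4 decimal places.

Euler: u_{n+1} = u_n + h·f(t_n, u_n).
t=0.000000, u=0.300000: f=-0.162000 → u ← 0.300000 + 0.14·(-0.162000) = 0.277320
t=0.140000, u=0.277320: f=-0.139365 → u ← 0.277320 + 0.14·(-0.139365) = 0.257809
t=0.280000, u=0.257809: f=-0.097665 → u ← 0.257809 + 0.14·(-0.097665) = 0.244136
t=0.420000, u=0.244136: f=-0.038341 → u ← 0.244136 + 0.14·(-0.038341) = 0.238768
u(0.56) ≈ 0.2388

0.2388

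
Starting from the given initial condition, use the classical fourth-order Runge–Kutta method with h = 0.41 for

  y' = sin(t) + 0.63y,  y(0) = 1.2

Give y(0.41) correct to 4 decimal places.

RK4: k1 = f(t_n, y_n); k2 = f(t_n + h/2, y_n + (h/2)·k1); k3 = f(t_n + h/2, y_n + (h/2)·k2); k4 = f(t_n + h, y_n + h·k3); y_{n+1} = y_n + (h/6)·(k1 + 2k2 + 2k3 + k4).
t=0.000000, y=1.200000:
  k1 = f(0.000000, 1.200000) = 0.756000
  k2 = f(0.205000, 1.354980) = 1.057205
  k3 = f(0.205000, 1.416727) = 1.096105
  k4 = f(0.410000, 1.649403) = 1.437733
  y ← 1.200000 + (0.41/6)·(k1 + 2k2 + 2k3 + k4) = 1.644191
y(0.41) ≈ 1.6442

1.6442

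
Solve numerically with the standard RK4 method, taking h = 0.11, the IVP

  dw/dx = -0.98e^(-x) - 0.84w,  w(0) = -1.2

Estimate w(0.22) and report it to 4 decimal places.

RK4: k1 = f(x_n, w_n); k2 = f(x_n + h/2, w_n + (h/2)·k1); k3 = f(x_n + h/2, w_n + (h/2)·k2); k4 = f(x_n + h, w_n + h·k3); w_{n+1} = w_n + (h/6)·(k1 + 2k2 + 2k3 + k4).
x=0.000000, w=-1.200000:
  k1 = f(0.000000, -1.200000) = 0.028000
  k2 = f(0.055000, -1.198460) = 0.079151
  k3 = f(0.055000, -1.195647) = 0.076788
  k4 = f(0.110000, -1.191553) = 0.122987
  w ← -1.200000 + (0.11/6)·(k1 + 2k2 + 2k3 + k4) = -1.191514
x=0.110000, w=-1.191514:
  k1 = f(0.110000, -1.191514) = 0.122954
  k2 = f(0.165000, -1.184752) = 0.164256
  k3 = f(0.165000, -1.182480) = 0.162347
  k4 = f(0.220000, -1.173656) = 0.199403
  w ← -1.191514 + (0.11/6)·(k1 + 2k2 + 2k3 + k4) = -1.173629
w(0.22) ≈ -1.1736

-1.1736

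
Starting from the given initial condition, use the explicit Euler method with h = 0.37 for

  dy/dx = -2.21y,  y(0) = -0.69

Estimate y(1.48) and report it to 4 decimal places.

Euler: y_{n+1} = y_n + h·f(x_n, y_n).
x=0.000000, y=-0.690000: f=1.524900 → y ← -0.690000 + 0.37·1.524900 = -0.125787
x=0.370000, y=-0.125787: f=0.277989 → y ← -0.125787 + 0.37·0.277989 = -0.022931
x=0.740000, y=-0.022931: f=0.050677 → y ← -0.022931 + 0.37·0.050677 = -0.004180
x=1.110000, y=-0.004180: f=0.009238 → y ← -0.004180 + 0.37·0.009238 = -0.000762
y(1.48) ≈ -0.0008

-0.0008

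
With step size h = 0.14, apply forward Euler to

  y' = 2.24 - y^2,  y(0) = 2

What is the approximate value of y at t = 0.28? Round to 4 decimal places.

1.6367

Euler: y_{n+1} = y_n + h·f(t_n, y_n).
t=0.000000, y=2.000000: f=-1.760000 → y ← 2.000000 + 0.14·(-1.760000) = 1.753600
t=0.140000, y=1.753600: f=-0.835113 → y ← 1.753600 + 0.14·(-0.835113) = 1.636684
y(0.28) ≈ 1.6367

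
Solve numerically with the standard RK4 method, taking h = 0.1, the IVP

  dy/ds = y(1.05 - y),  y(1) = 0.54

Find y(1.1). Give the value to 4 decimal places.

0.5675

RK4: k1 = f(s_n, y_n); k2 = f(s_n + h/2, y_n + (h/2)·k1); k3 = f(s_n + h/2, y_n + (h/2)·k2); k4 = f(s_n + h, y_n + h·k3); y_{n+1} = y_n + (h/6)·(k1 + 2k2 + 2k3 + k4).
s=1.000000, y=0.540000:
  k1 = f(1.000000, 0.540000) = 0.275400
  k2 = f(1.050000, 0.553770) = 0.274797
  k3 = f(1.050000, 0.553740) = 0.274799
  k4 = f(1.100000, 0.567480) = 0.273820
  y ← 0.540000 + (0.1/6)·(k1 + 2k2 + 2k3 + k4) = 0.567474
y(1.1) ≈ 0.5675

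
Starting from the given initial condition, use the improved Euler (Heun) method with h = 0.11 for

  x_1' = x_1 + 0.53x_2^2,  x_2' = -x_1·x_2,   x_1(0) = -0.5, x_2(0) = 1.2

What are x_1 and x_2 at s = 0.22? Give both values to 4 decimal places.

Heun on (x_1,x_2): k1 = f(s_n, state_n); k2 = f(s_n + h, state_n + h·k1); state_{n+1} = state_n + (h/2)·(k1 + k2).
0.000000: (-0.500000, 1.200000)
  k1 = (0.263200, 0.600000)
  predictor → (-0.471048, 1.266000)
  k2 = (0.378413, 0.596347)
  → (-0.464711, 1.265799)
0.110000: (-0.464711, 1.265799)
  k1 = (0.384480, 0.588231)
  predictor → (-0.422419, 1.330504)
  k2 = (0.515810, 0.562030)
  → (-0.415195, 1.329063)
(x_1(0.22), x_2(0.22)) ≈ (-0.4152, 1.3291)

-0.4152, 1.3291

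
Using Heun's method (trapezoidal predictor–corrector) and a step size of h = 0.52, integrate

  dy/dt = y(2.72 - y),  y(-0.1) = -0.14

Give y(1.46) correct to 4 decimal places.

Heun: k1 = f(t_n, y_n); k2 = f(t_n + h, y_n + h·k1); y_{n+1} = y_n + (h/2)·(k1 + k2).
t=-0.100000, y=-0.140000:
  k1 = f(-0.100000, -0.140000) = -0.400400
  k2 = f(0.420000, -0.348208) = -1.068375
  y ← -0.140000 + (0.52/2)·(-0.400400 + (-1.068375)) = -0.521881
t=0.420000, y=-0.521881:
  k1 = f(0.420000, -0.521881) = -1.691878
  k2 = f(0.940000, -1.401658) = -5.777153
  y ← -0.521881 + (0.52/2)·(-1.691878 + (-5.777153)) = -2.463829
t=0.940000, y=-2.463829:
  k1 = f(0.940000, -2.463829) = -12.772071
  k2 = f(1.460000, -9.105307) = -107.673042
  y ← -2.463829 + (0.52/2)·(-12.772071 + (-107.673042)) = -33.779559
y(1.46) ≈ -33.7796

-33.7796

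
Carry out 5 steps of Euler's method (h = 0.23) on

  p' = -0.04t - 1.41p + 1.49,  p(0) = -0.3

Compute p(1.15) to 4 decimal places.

Euler: p_{n+1} = p_n + h·f(t_n, p_n).
t=0.000000, p=-0.300000: f=1.913000 → p ← -0.300000 + 0.23·1.913000 = 0.139990
t=0.230000, p=0.139990: f=1.283414 → p ← 0.139990 + 0.23·1.283414 = 0.435175
t=0.460000, p=0.435175: f=0.858003 → p ← 0.435175 + 0.23·0.858003 = 0.632516
t=0.690000, p=0.632516: f=0.570553 → p ← 0.632516 + 0.23·0.570553 = 0.763743
t=0.920000, p=0.763743: f=0.376322 → p ← 0.763743 + 0.23·0.376322 = 0.850297
p(1.15) ≈ 0.8503

0.8503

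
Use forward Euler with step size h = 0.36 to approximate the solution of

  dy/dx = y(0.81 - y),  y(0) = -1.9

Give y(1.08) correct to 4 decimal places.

Euler: y_{n+1} = y_n + h·f(x_n, y_n).
x=0.000000, y=-1.900000: f=-5.149000 → y ← -1.900000 + 0.36·(-5.149000) = -3.753640
x=0.360000, y=-3.753640: f=-17.130262 → y ← -3.753640 + 0.36·(-17.130262) = -9.920534
x=0.720000, y=-9.920534: f=-106.452631 → y ← -9.920534 + 0.36·(-106.452631) = -48.243481
y(1.08) ≈ -48.2435

-48.2435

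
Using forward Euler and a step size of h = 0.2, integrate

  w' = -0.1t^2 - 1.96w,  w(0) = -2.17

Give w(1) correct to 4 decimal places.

Euler: w_{n+1} = w_n + h·f(t_n, w_n).
t=0.000000, w=-2.170000: f=4.253200 → w ← -2.170000 + 0.2·4.253200 = -1.319360
t=0.200000, w=-1.319360: f=2.581946 → w ← -1.319360 + 0.2·2.581946 = -0.802971
t=0.400000, w=-0.802971: f=1.557823 → w ← -0.802971 + 0.2·1.557823 = -0.491406
t=0.600000, w=-0.491406: f=0.927156 → w ← -0.491406 + 0.2·0.927156 = -0.305975
t=0.800000, w=-0.305975: f=0.535711 → w ← -0.305975 + 0.2·0.535711 = -0.198833
w(1) ≈ -0.1988

-0.1988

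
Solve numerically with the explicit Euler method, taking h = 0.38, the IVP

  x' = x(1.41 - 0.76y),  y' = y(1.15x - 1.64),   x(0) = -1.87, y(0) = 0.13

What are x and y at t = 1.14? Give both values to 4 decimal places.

-6.6186, -0.0739

Euler on (x,y): x_{n+1} = x_n + h·x', y_{n+1} = y_n + h·y'.
0.000000: (-1.870000, 0.130000); f=(-2.451944, -0.492765) → (-2.801739, -0.057251)
0.380000: (-2.801739, -0.057251); f=(-4.072357, 0.278353) → (-4.349234, 0.048523)
0.760000: (-4.349234, 0.048523); f=(-5.972030, -0.322274) → (-6.618606, -0.073941)
(x(1.14), y(1.14)) ≈ (-6.6186, -0.0739)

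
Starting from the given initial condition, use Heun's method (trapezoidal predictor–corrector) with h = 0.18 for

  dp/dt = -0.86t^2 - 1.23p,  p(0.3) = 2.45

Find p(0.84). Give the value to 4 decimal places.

Heun: k1 = f(t_n, p_n); k2 = f(t_n + h, p_n + h·k1); p_{n+1} = p_n + (h/2)·(k1 + k2).
t=0.300000, p=2.450000:
  k1 = f(0.300000, 2.450000) = -3.090900
  k2 = f(0.480000, 1.893638) = -2.527319
  p ← 2.450000 + (0.18/2)·(-3.090900 + (-2.527319)) = 1.944360
t=0.480000, p=1.944360:
  k1 = f(0.480000, 1.944360) = -2.589707
  k2 = f(0.660000, 1.478213) = -2.192818
  p ← 1.944360 + (0.18/2)·(-2.589707 + (-2.192818)) = 1.513933
t=0.660000, p=1.513933:
  k1 = f(0.660000, 1.513933) = -2.236754
  k2 = f(0.840000, 1.111317) = -1.973736
  p ← 1.513933 + (0.18/2)·(-2.236754 + (-1.973736)) = 1.134989
p(0.84) ≈ 1.1350

1.1350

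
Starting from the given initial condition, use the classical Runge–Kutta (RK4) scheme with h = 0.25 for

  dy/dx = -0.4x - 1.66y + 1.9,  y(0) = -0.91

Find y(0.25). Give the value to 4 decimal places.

-0.2233

RK4: k1 = f(x_n, y_n); k2 = f(x_n + h/2, y_n + (h/2)·k1); k3 = f(x_n + h/2, y_n + (h/2)·k2); k4 = f(x_n + h, y_n + h·k3); y_{n+1} = y_n + (h/6)·(k1 + 2k2 + 2k3 + k4).
x=0.000000, y=-0.910000:
  k1 = f(0.000000, -0.910000) = 3.410600
  k2 = f(0.125000, -0.483675) = 2.652900
  k3 = f(0.125000, -0.578387) = 2.810123
  k4 = f(0.250000, -0.207469) = 2.144399
  y ← -0.910000 + (0.25/6)·(k1 + 2k2 + 2k3 + k4) = -0.223290
y(0.25) ≈ -0.2233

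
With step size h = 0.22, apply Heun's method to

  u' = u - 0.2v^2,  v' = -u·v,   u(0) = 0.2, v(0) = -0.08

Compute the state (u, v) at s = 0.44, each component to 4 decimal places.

Heun on (u,v): k1 = f(s_n, state_n); k2 = f(s_n + h, state_n + h·k1); state_{n+1} = state_n + (h/2)·(k1 + k2).
0.000000: (0.200000, -0.080000)
  k1 = (0.198720, 0.016000)
  predictor → (0.243718, -0.076480)
  k2 = (0.242549, 0.018640)
  → (0.248540, -0.076190)
0.220000: (0.248540, -0.076190)
  k1 = (0.247379, 0.018936)
  predictor → (0.302963, -0.072024)
  k2 = (0.301925, 0.021821)
  → (0.308963, -0.071706)
(u(0.44), v(0.44)) ≈ (0.3090, -0.0717)

0.3090, -0.0717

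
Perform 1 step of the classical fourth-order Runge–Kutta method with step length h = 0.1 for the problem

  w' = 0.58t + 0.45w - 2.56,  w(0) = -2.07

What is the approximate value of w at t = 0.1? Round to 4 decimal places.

-2.4242

RK4: k1 = f(t_n, w_n); k2 = f(t_n + h/2, w_n + (h/2)·k1); k3 = f(t_n + h/2, w_n + (h/2)·k2); k4 = f(t_n + h, w_n + h·k3); w_{n+1} = w_n + (h/6)·(k1 + 2k2 + 2k3 + k4).
t=0.000000, w=-2.070000:
  k1 = f(0.000000, -2.070000) = -3.491500
  k2 = f(0.050000, -2.244575) = -3.541059
  k3 = f(0.050000, -2.247053) = -3.542174
  k4 = f(0.100000, -2.424217) = -3.592898
  w ← -2.070000 + (0.1/6)·(k1 + 2k2 + 2k3 + k4) = -2.424181
w(0.1) ≈ -2.4242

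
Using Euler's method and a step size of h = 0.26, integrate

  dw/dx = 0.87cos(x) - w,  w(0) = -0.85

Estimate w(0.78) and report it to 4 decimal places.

0.1375

Euler: w_{n+1} = w_n + h·f(x_n, w_n).
x=0.000000, w=-0.850000: f=1.720000 → w ← -0.850000 + 0.26·1.720000 = -0.402800
x=0.260000, w=-0.402800: f=1.243559 → w ← -0.402800 + 0.26·1.243559 = -0.079475
x=0.520000, w=-0.079475: f=0.834477 → w ← -0.079475 + 0.26·0.834477 = 0.137490
w(0.78) ≈ 0.1375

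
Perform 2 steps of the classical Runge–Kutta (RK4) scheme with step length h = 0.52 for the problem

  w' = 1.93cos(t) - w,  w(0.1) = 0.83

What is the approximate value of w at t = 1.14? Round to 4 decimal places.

1.1989

RK4: k1 = f(t_n, w_n); k2 = f(t_n + h/2, w_n + (h/2)·k1); k3 = f(t_n + h/2, w_n + (h/2)·k2); k4 = f(t_n + h, w_n + h·k3); w_{n+1} = w_n + (h/6)·(k1 + 2k2 + 2k3 + k4).
t=0.100000, w=0.830000:
  k1 = f(0.100000, 0.830000) = 1.090358
  k2 = f(0.360000, 1.113493) = 0.692788
  k3 = f(0.360000, 1.010125) = 0.796156
  k4 = f(0.620000, 1.244001) = 0.326784
  w ← 0.830000 + (0.52/6)·(k1 + 2k2 + 2k3 + k4) = 1.210903
t=0.620000, w=1.210903:
  k1 = f(0.620000, 1.210903) = 0.359883
  k2 = f(0.880000, 1.304472) = -0.074770
  k3 = f(0.880000, 1.191462) = 0.038239
  k4 = f(1.140000, 1.230787) = -0.424830
  w ← 1.210903 + (0.52/6)·(k1 + 2k2 + 2k3 + k4) = 1.198942
w(1.14) ≈ 1.1989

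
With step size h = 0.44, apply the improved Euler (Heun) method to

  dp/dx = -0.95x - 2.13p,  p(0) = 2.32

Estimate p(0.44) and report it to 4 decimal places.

1.0726

Heun: k1 = f(x_n, p_n); k2 = f(x_n + h, p_n + h·k1); p_{n+1} = p_n + (h/2)·(k1 + k2).
x=0.000000, p=2.320000:
  k1 = f(0.000000, 2.320000) = -4.941600
  k2 = f(0.440000, 0.145696) = -0.728332
  p ← 2.320000 + (0.44/2)·(-4.941600 + (-0.728332)) = 1.072615
p(0.44) ≈ 1.0726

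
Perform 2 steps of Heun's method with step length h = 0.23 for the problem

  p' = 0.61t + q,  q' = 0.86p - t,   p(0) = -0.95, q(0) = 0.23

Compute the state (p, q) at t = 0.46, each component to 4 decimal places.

Heun on (p,q): k1 = f(t_n, state_n); k2 = f(t_n + h, state_n + h·k1); state_{n+1} = state_n + (h/2)·(k1 + k2).
0.000000: (-0.950000, 0.230000)
  k1 = (0.230000, -0.817000)
  predictor → (-0.897100, 0.042090)
  k2 = (0.182390, -1.001506)
  → (-0.902575, 0.020872)
0.230000: (-0.902575, 0.020872)
  k1 = (0.161172, -1.006215)
  predictor → (-0.865506, -0.210558)
  k2 = (0.070042, -1.204335)
  → (-0.875986, -0.233341)
(p(0.46), q(0.46)) ≈ (-0.8760, -0.2333)

-0.8760, -0.2333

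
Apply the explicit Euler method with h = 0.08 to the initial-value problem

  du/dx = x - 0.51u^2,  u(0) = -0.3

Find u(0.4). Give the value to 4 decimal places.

Euler: u_{n+1} = u_n + h·f(x_n, u_n).
x=0.000000, u=-0.300000: f=-0.045900 → u ← -0.300000 + 0.08·(-0.045900) = -0.303672
x=0.080000, u=-0.303672: f=0.032969 → u ← -0.303672 + 0.08·0.032969 = -0.301034
x=0.160000, u=-0.301034: f=0.113783 → u ← -0.301034 + 0.08·0.113783 = -0.291932
x=0.240000, u=-0.291932: f=0.196536 → u ← -0.291932 + 0.08·0.196536 = -0.276209
x=0.320000, u=-0.276209: f=0.281091 → u ← -0.276209 + 0.08·0.281091 = -0.253722
u(0.4) ≈ -0.2537

-0.2537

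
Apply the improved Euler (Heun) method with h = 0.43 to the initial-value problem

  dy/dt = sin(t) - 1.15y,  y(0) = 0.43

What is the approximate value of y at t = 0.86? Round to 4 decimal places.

Heun: k1 = f(t_n, y_n); k2 = f(t_n + h, y_n + h·k1); y_{n+1} = y_n + (h/2)·(k1 + k2).
t=0.000000, y=0.430000:
  k1 = f(0.000000, 0.430000) = -0.494500
  k2 = f(0.430000, 0.217365) = 0.166901
  y ← 0.430000 + (0.43/2)·(-0.494500 + 0.166901) = 0.359566
t=0.430000, y=0.359566:
  k1 = f(0.430000, 0.359566) = 0.003370
  k2 = f(0.860000, 0.361015) = 0.342675
  y ← 0.359566 + (0.43/2)·(0.003370 + 0.342675) = 0.433966
y(0.86) ≈ 0.4340

0.4340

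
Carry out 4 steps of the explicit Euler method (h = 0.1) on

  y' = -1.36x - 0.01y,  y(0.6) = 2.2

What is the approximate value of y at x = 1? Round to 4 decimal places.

Euler: y_{n+1} = y_n + h·f(x_n, y_n).
x=0.600000, y=2.200000: f=-0.838000 → y ← 2.200000 + 0.1·(-0.838000) = 2.116200
x=0.700000, y=2.116200: f=-0.973162 → y ← 2.116200 + 0.1·(-0.973162) = 2.018884
x=0.800000, y=2.018884: f=-1.108189 → y ← 2.018884 + 0.1·(-1.108189) = 1.908065
x=0.900000, y=1.908065: f=-1.243081 → y ← 1.908065 + 0.1·(-1.243081) = 1.783757
y(1) ≈ 1.7838

1.7838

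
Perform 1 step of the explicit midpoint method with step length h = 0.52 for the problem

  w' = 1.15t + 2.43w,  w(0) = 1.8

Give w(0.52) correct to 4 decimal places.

5.6670

Midpoint: k1 = f(t_n, w_n); k2 = f(t_n + h/2, w_n + (h/2)·k1); w_{n+1} = w_n + h·k2.
t=0.000000, w=1.800000:
  k1 = f(0.000000, 1.800000) = 4.374000
  k2 = f(0.260000, 2.937240) = 7.436493
  w ← 1.800000 + 0.52·7.436493 = 5.666976
w(0.52) ≈ 5.6670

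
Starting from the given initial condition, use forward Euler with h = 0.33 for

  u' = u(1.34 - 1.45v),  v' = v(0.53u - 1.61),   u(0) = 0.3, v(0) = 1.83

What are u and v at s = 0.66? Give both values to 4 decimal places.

Euler on (u,v): u_{n+1} = u_n + h·u', v_{n+1} = v_n + h·v'.
0.000000: (0.300000, 1.830000); f=(-0.394050, -2.655330) → (0.169963, 0.953741)
0.330000: (0.169963, 0.953741); f=(-0.007296, -1.449610) → (0.167556, 0.475370)
(u(0.66), v(0.66)) ≈ (0.1676, 0.4754)

0.1676, 0.4754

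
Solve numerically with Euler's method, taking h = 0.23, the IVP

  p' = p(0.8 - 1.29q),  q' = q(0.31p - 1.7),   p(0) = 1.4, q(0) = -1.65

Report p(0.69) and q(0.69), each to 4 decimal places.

Euler on (p,q): p_{n+1} = p_n + h·p', q_{n+1} = q_n + h·q'.
0.000000: (1.400000, -1.650000); f=(4.099900, 2.088900) → (2.342977, -1.169553)
0.230000: (2.342977, -1.169553); f=(5.409286, 1.138767) → (3.587113, -0.907637)
0.460000: (3.587113, -0.907637); f=(7.069665, 0.533686) → (5.213136, -0.784889)
(p(0.69), q(0.69)) ≈ (5.2131, -0.7849)

5.2131, -0.7849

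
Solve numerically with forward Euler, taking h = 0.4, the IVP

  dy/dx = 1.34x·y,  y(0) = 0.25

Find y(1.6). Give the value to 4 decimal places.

0.7128

Euler: y_{n+1} = y_n + h·f(x_n, y_n).
x=0.000000, y=0.250000: f=0.000000 → y ← 0.250000 + 0.4·0.000000 = 0.250000
x=0.400000, y=0.250000: f=0.134000 → y ← 0.250000 + 0.4·0.134000 = 0.303600
x=0.800000, y=0.303600: f=0.325459 → y ← 0.303600 + 0.4·0.325459 = 0.433784
x=1.200000, y=0.433784: f=0.697524 → y ← 0.433784 + 0.4·0.697524 = 0.712793
y(1.6) ≈ 0.7128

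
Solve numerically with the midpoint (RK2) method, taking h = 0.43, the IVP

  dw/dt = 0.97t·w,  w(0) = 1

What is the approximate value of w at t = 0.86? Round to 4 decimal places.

Midpoint: k1 = f(t_n, w_n); k2 = f(t_n + h/2, w_n + (h/2)·k1); w_{n+1} = w_n + h·k2.
t=0.000000, w=1.000000:
  k1 = f(0.000000, 1.000000) = 0.000000
  k2 = f(0.215000, 1.000000) = 0.208550
  w ← 1.000000 + 0.43·0.208550 = 1.089676
t=0.430000, w=1.089676:
  k1 = f(0.430000, 1.089676) = 0.454504
  k2 = f(0.645000, 1.187395) = 0.742894
  w ← 1.089676 + 0.43·0.742894 = 1.409121
w(0.86) ≈ 1.4091

1.4091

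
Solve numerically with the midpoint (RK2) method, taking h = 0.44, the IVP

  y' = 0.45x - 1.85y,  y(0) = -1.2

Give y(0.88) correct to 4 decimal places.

Midpoint: k1 = f(x_n, y_n); k2 = f(x_n + h/2, y_n + (h/2)·k1); y_{n+1} = y_n + h·k2.
x=0.000000, y=-1.200000:
  k1 = f(0.000000, -1.200000) = 2.220000
  k2 = f(0.220000, -0.711600) = 1.415460
  y ← -1.200000 + 0.44·1.415460 = -0.577198
x=0.440000, y=-0.577198:
  k1 = f(0.440000, -0.577198) = 1.265816
  k2 = f(0.660000, -0.298718) = 0.849629
  y ← -0.577198 + 0.44·0.849629 = -0.203361
y(0.88) ≈ -0.2034

-0.2034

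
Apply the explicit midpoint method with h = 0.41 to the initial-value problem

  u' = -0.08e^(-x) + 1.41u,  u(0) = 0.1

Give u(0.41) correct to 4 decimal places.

0.1383

Midpoint: k1 = f(x_n, u_n); k2 = f(x_n + h/2, u_n + (h/2)·k1); u_{n+1} = u_n + h·k2.
x=0.000000, u=0.100000:
  k1 = f(0.000000, 0.100000) = 0.061000
  k2 = f(0.205000, 0.112505) = 0.093460
  u ← 0.100000 + 0.41·0.093460 = 0.138319
u(0.41) ≈ 0.1383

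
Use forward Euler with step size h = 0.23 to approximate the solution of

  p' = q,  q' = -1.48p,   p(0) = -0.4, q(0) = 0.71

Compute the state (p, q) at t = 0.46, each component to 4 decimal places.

-0.0421, 0.9267

Euler on (p,q): p_{n+1} = p_n + h·p', q_{n+1} = q_n + h·q'.
0.000000: (-0.400000, 0.710000); f=(0.710000, 0.592000) → (-0.236700, 0.846160)
0.230000: (-0.236700, 0.846160); f=(0.846160, 0.350316) → (-0.042083, 0.926733)
(p(0.46), q(0.46)) ≈ (-0.0421, 0.9267)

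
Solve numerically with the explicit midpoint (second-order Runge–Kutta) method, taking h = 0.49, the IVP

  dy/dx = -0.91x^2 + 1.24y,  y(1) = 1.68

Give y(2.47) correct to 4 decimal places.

Midpoint: k1 = f(x_n, y_n); k2 = f(x_n + h/2, y_n + (h/2)·k1); y_{n+1} = y_n + h·k2.
x=1.000000, y=1.680000:
  k1 = f(1.000000, 1.680000) = 1.173200
  k2 = f(1.245000, 1.967434) = 1.029095
  y ← 1.680000 + 0.49·1.029095 = 2.184257
x=1.490000, y=2.184257:
  k1 = f(1.490000, 2.184257) = 0.688187
  k2 = f(1.735000, 2.352863) = 0.178245
  y ← 2.184257 + 0.49·0.178245 = 2.271597
x=1.980000, y=2.271597:
  k1 = f(1.980000, 2.271597) = -0.750784
  k2 = f(2.225000, 2.087655) = -1.916377
  y ← 2.271597 + 0.49·(-1.916377) = 1.332572
y(2.47) ≈ 1.3326

1.3326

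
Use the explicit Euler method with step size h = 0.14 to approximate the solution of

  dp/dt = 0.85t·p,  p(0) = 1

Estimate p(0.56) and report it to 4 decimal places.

Euler: p_{n+1} = p_n + h·f(t_n, p_n).
t=0.000000, p=1.000000: f=0.000000 → p ← 1.000000 + 0.14·0.000000 = 1.000000
t=0.140000, p=1.000000: f=0.119000 → p ← 1.000000 + 0.14·0.119000 = 1.016660
t=0.280000, p=1.016660: f=0.241965 → p ← 1.016660 + 0.14·0.241965 = 1.050535
t=0.420000, p=1.050535: f=0.375041 → p ← 1.050535 + 0.14·0.375041 = 1.103041
p(0.56) ≈ 1.1030

1.1030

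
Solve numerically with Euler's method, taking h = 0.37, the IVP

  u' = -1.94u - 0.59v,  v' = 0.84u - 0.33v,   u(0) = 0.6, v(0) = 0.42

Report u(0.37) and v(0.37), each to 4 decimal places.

0.0776, 0.5552

Euler on (u,v): u_{n+1} = u_n + h·u', v_{n+1} = v_n + h·v'.
0.000000: (0.600000, 0.420000); f=(-1.411800, 0.365400) → (0.077634, 0.555198)
(u(0.37), v(0.37)) ≈ (0.0776, 0.5552)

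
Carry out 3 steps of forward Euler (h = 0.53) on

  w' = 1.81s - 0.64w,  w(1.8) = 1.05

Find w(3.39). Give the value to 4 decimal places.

Euler: w_{n+1} = w_n + h·f(s_n, w_n).
s=1.800000, w=1.050000: f=2.586000 → w ← 1.050000 + 0.53·2.586000 = 2.420580
s=2.330000, w=2.420580: f=2.668129 → w ← 2.420580 + 0.53·2.668129 = 3.834688
s=2.860000, w=3.834688: f=2.722400 → w ← 3.834688 + 0.53·2.722400 = 5.277560
w(3.39) ≈ 5.2776

5.2776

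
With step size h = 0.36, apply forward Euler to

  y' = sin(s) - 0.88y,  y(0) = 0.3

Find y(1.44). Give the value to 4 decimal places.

0.6042

Euler: y_{n+1} = y_n + h·f(s_n, y_n).
s=0.000000, y=0.300000: f=-0.264000 → y ← 0.300000 + 0.36·(-0.264000) = 0.204960
s=0.360000, y=0.204960: f=0.171909 → y ← 0.204960 + 0.36·0.171909 = 0.266847
s=0.720000, y=0.266847: f=0.424559 → y ← 0.266847 + 0.36·0.424559 = 0.419689
s=1.080000, y=0.419689: f=0.512632 → y ← 0.419689 + 0.36·0.512632 = 0.604236
y(1.44) ≈ 0.6042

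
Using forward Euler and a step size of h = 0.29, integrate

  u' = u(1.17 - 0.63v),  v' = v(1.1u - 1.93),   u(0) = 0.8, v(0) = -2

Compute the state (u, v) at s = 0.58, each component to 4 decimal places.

Euler on (u,v): u_{n+1} = u_n + h·u', v_{n+1} = v_n + h·v'.
0.000000: (0.800000, -2.000000); f=(1.944000, 2.100000) → (1.363760, -1.391000)
0.290000: (1.363760, -1.391000); f=(2.790703, 0.597941) → (2.173064, -1.217597)
(u(0.58), v(0.58)) ≈ (2.1731, -1.2176)

2.1731, -1.2176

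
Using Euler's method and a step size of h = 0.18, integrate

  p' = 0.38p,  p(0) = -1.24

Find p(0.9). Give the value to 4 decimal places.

-1.7262

Euler: p_{n+1} = p_n + h·f(t_n, p_n).
t=0.000000, p=-1.240000: f=-0.471200 → p ← -1.240000 + 0.18·(-0.471200) = -1.324816
t=0.180000, p=-1.324816: f=-0.503430 → p ← -1.324816 + 0.18·(-0.503430) = -1.415433
t=0.360000, p=-1.415433: f=-0.537865 → p ← -1.415433 + 0.18·(-0.537865) = -1.512249
t=0.540000, p=-1.512249: f=-0.574655 → p ← -1.512249 + 0.18·(-0.574655) = -1.615687
t=0.720000, p=-1.615687: f=-0.613961 → p ← -1.615687 + 0.18·(-0.613961) = -1.726200
p(0.9) ≈ -1.7262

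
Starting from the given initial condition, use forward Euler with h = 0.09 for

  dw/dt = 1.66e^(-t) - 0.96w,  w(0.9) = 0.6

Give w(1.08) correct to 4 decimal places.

0.6118

Euler: w_{n+1} = w_n + h·f(t_n, w_n).
t=0.900000, w=0.600000: f=0.098906 → w ← 0.600000 + 0.09·0.098906 = 0.608902
t=0.990000, w=0.608902: f=0.032272 → w ← 0.608902 + 0.09·0.032272 = 0.611806
w(1.08) ≈ 0.6118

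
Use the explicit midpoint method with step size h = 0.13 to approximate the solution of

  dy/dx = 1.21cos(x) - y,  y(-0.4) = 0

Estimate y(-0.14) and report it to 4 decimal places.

0.2664

Midpoint: k1 = f(x_n, y_n); k2 = f(x_n + h/2, y_n + (h/2)·k1); y_{n+1} = y_n + h·k2.
x=-0.400000, y=0.000000:
  k1 = f(-0.400000, 0.000000) = 1.114484
  k2 = f(-0.335000, 0.072441) = 1.070295
  y ← 0.000000 + 0.13·1.070295 = 0.139138
x=-0.270000, y=0.139138:
  k1 = f(-0.270000, 0.139138) = 1.027024
  k2 = f(-0.205000, 0.205895) = 0.978769
  y ← 0.139138 + 0.13·0.978769 = 0.266378
y(-0.14) ≈ 0.2664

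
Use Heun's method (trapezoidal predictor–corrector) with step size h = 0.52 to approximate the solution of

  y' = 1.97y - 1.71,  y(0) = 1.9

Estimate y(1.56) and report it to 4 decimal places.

Heun: k1 = f(x_n, y_n); k2 = f(x_n + h, y_n + h·k1); y_{n+1} = y_n + (h/2)·(k1 + k2).
x=0.000000, y=1.900000:
  k1 = f(0.000000, 1.900000) = 2.033000
  k2 = f(0.520000, 2.957160) = 4.115605
  y ← 1.900000 + (0.52/2)·(2.033000 + 4.115605) = 3.498637
x=0.520000, y=3.498637:
  k1 = f(0.520000, 3.498637) = 5.182316
  k2 = f(1.040000, 6.193441) = 10.491080
  y ← 3.498637 + (0.52/2)·(5.182316 + 10.491080) = 7.573720
x=1.040000, y=7.573720:
  k1 = f(1.040000, 7.573720) = 13.210229
  k2 = f(1.560000, 14.443039) = 26.742787
  y ← 7.573720 + (0.52/2)·(13.210229 + 26.742787) = 17.961504
y(1.56) ≈ 17.9615

17.9615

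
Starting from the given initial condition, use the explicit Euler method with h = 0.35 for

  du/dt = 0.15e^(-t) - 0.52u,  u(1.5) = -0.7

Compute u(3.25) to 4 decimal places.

-0.2365

Euler: u_{n+1} = u_n + h·f(t_n, u_n).
t=1.500000, u=-0.700000: f=0.397470 → u ← -0.700000 + 0.35·0.397470 = -0.560886
t=1.850000, u=-0.560886: f=0.315246 → u ← -0.560886 + 0.35·0.315246 = -0.450550
t=2.200000, u=-0.450550: f=0.250906 → u ← -0.450550 + 0.35·0.250906 = -0.362732
t=2.550000, u=-0.362732: f=0.200333 → u ← -0.362732 + 0.35·0.200333 = -0.292616
t=2.900000, u=-0.292616: f=0.160414 → u ← -0.292616 + 0.35·0.160414 = -0.236471
u(3.25) ≈ -0.2365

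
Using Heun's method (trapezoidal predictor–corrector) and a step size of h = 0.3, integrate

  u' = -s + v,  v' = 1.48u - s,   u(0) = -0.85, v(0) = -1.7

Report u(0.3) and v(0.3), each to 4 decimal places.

Heun on (u,v): k1 = f(s_n, state_n); k2 = f(s_n + h, state_n + h·k1); state_{n+1} = state_n + (h/2)·(k1 + k2).
0.000000: (-0.850000, -1.700000)
  k1 = (-1.700000, -1.258000)
  predictor → (-1.360000, -2.077400)
  k2 = (-2.377400, -2.312800)
  → (-1.461610, -2.235620)
(u(0.3), v(0.3)) ≈ (-1.4616, -2.2356)

-1.4616, -2.2356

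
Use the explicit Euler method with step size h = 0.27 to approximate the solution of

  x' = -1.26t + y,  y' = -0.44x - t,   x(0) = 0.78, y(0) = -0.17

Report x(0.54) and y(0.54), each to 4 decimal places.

0.5713, -0.4228

Euler on (x,y): x_{n+1} = x_n + h·x', y_{n+1} = y_n + h·y'.
0.000000: (0.780000, -0.170000); f=(-0.170000, -0.343200) → (0.734100, -0.262664)
0.270000: (0.734100, -0.262664); f=(-0.602864, -0.593004) → (0.571327, -0.422775)
(x(0.54), y(0.54)) ≈ (0.5713, -0.4228)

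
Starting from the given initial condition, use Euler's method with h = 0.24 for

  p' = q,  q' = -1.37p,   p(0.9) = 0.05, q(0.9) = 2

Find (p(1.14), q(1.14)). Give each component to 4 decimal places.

Euler on (p,q): p_{n+1} = p_n + h·p', q_{n+1} = q_n + h·q'.
0.900000: (0.050000, 2.000000); f=(2.000000, -0.068500) → (0.530000, 1.983560)
(p(1.14), q(1.14)) ≈ (0.5300, 1.9836)

0.5300, 1.9836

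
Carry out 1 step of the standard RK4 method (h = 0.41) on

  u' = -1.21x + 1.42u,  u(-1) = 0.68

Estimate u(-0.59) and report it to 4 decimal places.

RK4: k1 = f(x_n, u_n); k2 = f(x_n + h/2, u_n + (h/2)·k1); k3 = f(x_n + h/2, u_n + (h/2)·k2); k4 = f(x_n + h, u_n + h·k3); u_{n+1} = u_n + (h/6)·(k1 + 2k2 + 2k3 + k4).
x=-1.000000, u=0.680000:
  k1 = f(-1.000000, 0.680000) = 2.175600
  k2 = f(-0.795000, 1.125998) = 2.560867
  k3 = f(-0.795000, 1.204978) = 2.673018
  k4 = f(-0.590000, 1.775938) = 3.235731
  u ← 0.680000 + (0.41/6)·(k1 + 2k2 + 2k3 + k4) = 1.765072
u(-0.59) ≈ 1.7651

1.7651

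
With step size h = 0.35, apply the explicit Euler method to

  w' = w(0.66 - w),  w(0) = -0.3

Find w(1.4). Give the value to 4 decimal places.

Euler: w_{n+1} = w_n + h·f(t_n, w_n).
t=0.000000, w=-0.300000: f=-0.288000 → w ← -0.300000 + 0.35·(-0.288000) = -0.400800
t=0.350000, w=-0.400800: f=-0.425169 → w ← -0.400800 + 0.35·(-0.425169) = -0.549609
t=0.700000, w=-0.549609: f=-0.664812 → w ← -0.549609 + 0.35·(-0.664812) = -0.782293
t=1.050000, w=-0.782293: f=-1.128296 → w ← -0.782293 + 0.35·(-1.128296) = -1.177197
w(1.4) ≈ -1.1772

-1.1772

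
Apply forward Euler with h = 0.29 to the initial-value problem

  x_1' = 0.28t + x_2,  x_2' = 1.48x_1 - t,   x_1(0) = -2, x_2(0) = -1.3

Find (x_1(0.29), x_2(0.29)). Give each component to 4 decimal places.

Euler on (x_1,x_2): x_1_{n+1} = x_1_n + h·x_1', x_2_{n+1} = x_2_n + h·x_2'.
0.000000: (-2.000000, -1.300000); f=(-1.300000, -2.960000) → (-2.377000, -2.158400)
(x_1(0.29), x_2(0.29)) ≈ (-2.3770, -2.1584)

-2.3770, -2.1584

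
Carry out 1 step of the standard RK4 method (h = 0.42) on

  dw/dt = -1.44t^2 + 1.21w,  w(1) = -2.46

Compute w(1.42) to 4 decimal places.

RK4: k1 = f(t_n, w_n); k2 = f(t_n + h/2, w_n + (h/2)·k1); k3 = f(t_n + h/2, w_n + (h/2)·k2); k4 = f(t_n + h, w_n + h·k3); w_{n+1} = w_n + (h/6)·(k1 + 2k2 + 2k3 + k4).
t=1.000000, w=-2.460000:
  k1 = f(1.000000, -2.460000) = -4.416600
  k2 = f(1.210000, -3.387486) = -6.207162
  k3 = f(1.210000, -3.763504) = -6.662144
  k4 = f(1.420000, -5.258100) = -9.265918
  w ← -2.460000 + (0.42/6)·(k1 + 2k2 + 2k3 + k4) = -5.219479
w(1.42) ≈ -5.2195

-5.2195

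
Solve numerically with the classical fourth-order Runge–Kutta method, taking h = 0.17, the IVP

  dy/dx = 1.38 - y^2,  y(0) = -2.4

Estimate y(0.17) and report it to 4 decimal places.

RK4: k1 = f(x_n, y_n); k2 = f(x_n + h/2, y_n + (h/2)·k1); k3 = f(x_n + h/2, y_n + (h/2)·k2); k4 = f(x_n + h, y_n + h·k3); y_{n+1} = y_n + (h/6)·(k1 + 2k2 + 2k3 + k4).
x=0.000000, y=-2.400000:
  k1 = f(0.000000, -2.400000) = -4.380000
  k2 = f(0.085000, -2.772300) = -6.305647
  k3 = f(0.085000, -2.935980) = -7.239979
  k4 = f(0.170000, -3.630796) = -11.802682
  y ← -2.400000 + (0.17/6)·(k1 + 2k2 + 2k3 + k4) = -3.626095
y(0.17) ≈ -3.6261

-3.6261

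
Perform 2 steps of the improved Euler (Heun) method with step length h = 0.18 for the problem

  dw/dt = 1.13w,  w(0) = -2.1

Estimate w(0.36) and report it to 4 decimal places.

-3.1466

Heun: k1 = f(t_n, w_n); k2 = f(t_n + h, w_n + h·k1); w_{n+1} = w_n + (h/2)·(k1 + k2).
t=0.000000, w=-2.100000:
  k1 = f(0.000000, -2.100000) = -2.373000
  k2 = f(0.180000, -2.527140) = -2.855668
  w ← -2.100000 + (0.18/2)·(-2.373000 + (-2.855668)) = -2.570580
t=0.180000, w=-2.570580:
  k1 = f(0.180000, -2.570580) = -2.904756
  k2 = f(0.360000, -3.093436) = -3.495583
  w ← -2.570580 + (0.18/2)·(-2.904756 + (-3.495583)) = -3.146611
w(0.36) ≈ -3.1466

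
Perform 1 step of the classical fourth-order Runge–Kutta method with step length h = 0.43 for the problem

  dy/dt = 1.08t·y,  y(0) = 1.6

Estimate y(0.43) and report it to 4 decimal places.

1.7680

RK4: k1 = f(t_n, y_n); k2 = f(t_n + h/2, y_n + (h/2)·k1); k3 = f(t_n + h/2, y_n + (h/2)·k2); k4 = f(t_n + h, y_n + h·k3); y_{n+1} = y_n + (h/6)·(k1 + 2k2 + 2k3 + k4).
t=0.000000, y=1.600000:
  k1 = f(0.000000, 1.600000) = 0.000000
  k2 = f(0.215000, 1.600000) = 0.371520
  k3 = f(0.215000, 1.679877) = 0.390067
  k4 = f(0.430000, 1.767729) = 0.820933
  y ← 1.600000 + (0.43/6)·(k1 + 2k2 + 2k3 + k4) = 1.767994
y(0.43) ≈ 1.7680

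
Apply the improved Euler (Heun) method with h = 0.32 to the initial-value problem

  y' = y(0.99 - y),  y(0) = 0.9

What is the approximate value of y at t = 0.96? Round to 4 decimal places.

Heun: k1 = f(t_n, y_n); k2 = f(t_n + h, y_n + h·k1); y_{n+1} = y_n + (h/2)·(k1 + k2).
t=0.000000, y=0.900000:
  k1 = f(0.000000, 0.900000) = 0.081000
  k2 = f(0.320000, 0.925920) = 0.059333
  y ← 0.900000 + (0.32/2)·(0.081000 + 0.059333) = 0.922453
t=0.320000, y=0.922453:
  k1 = f(0.320000, 0.922453) = 0.062309
  k2 = f(0.640000, 0.942392) = 0.044865
  y ← 0.922453 + (0.32/2)·(0.062309 + 0.044865) = 0.939601
t=0.640000, y=0.939601:
  k1 = f(0.640000, 0.939601) = 0.047355
  k2 = f(0.960000, 0.954755) = 0.033651
  y ← 0.939601 + (0.32/2)·(0.047355 + 0.033651) = 0.952562
y(0.96) ≈ 0.9526

0.9526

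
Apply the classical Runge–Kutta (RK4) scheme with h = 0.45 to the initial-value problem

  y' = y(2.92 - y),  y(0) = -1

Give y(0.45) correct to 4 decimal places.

-13.6043

RK4: k1 = f(t_n, y_n); k2 = f(t_n + h/2, y_n + (h/2)·k1); k3 = f(t_n + h/2, y_n + (h/2)·k2); k4 = f(t_n + h, y_n + h·k3); y_{n+1} = y_n + (h/6)·(k1 + 2k2 + 2k3 + k4).
t=0.000000, y=-1.000000:
  k1 = f(0.000000, -1.000000) = -3.920000
  k2 = f(0.225000, -1.882000) = -9.037364
  k3 = f(0.225000, -3.033407) = -18.059106
  k4 = f(0.450000, -9.126598) = -109.944447
  y ← -1.000000 + (0.45/6)·(k1 + 2k2 + 2k3 + k4) = -13.604304
y(0.45) ≈ -13.6043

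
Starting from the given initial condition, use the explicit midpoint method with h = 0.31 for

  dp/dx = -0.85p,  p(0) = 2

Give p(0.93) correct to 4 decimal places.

0.9174

Midpoint: k1 = f(x_n, p_n); k2 = f(x_n + h/2, p_n + (h/2)·k1); p_{n+1} = p_n + h·k2.
x=0.000000, p=2.000000:
  k1 = f(0.000000, 2.000000) = -1.700000
  k2 = f(0.155000, 1.736500) = -1.476025
  p ← 2.000000 + 0.31·(-1.476025) = 1.542432
x=0.310000, p=1.542432:
  k1 = f(0.310000, 1.542432) = -1.311067
  k2 = f(0.465000, 1.339217) = -1.138334
  p ← 1.542432 + 0.31·(-1.138334) = 1.189549
x=0.620000, p=1.189549:
  k1 = f(0.620000, 1.189549) = -1.011116
  k2 = f(0.775000, 1.032826) = -0.877902
  p ← 1.189549 + 0.31·(-0.877902) = 0.917399
p(0.93) ≈ 0.9174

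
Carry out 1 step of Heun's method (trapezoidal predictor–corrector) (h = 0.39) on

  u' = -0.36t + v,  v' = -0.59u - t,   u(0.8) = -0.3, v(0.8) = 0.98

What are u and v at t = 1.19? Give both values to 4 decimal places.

-0.1049, 0.6299

Heun on (u,v): k1 = f(t_n, state_n); k2 = f(t_n + h, state_n + h·k1); state_{n+1} = state_n + (h/2)·(k1 + k2).
0.800000: (-0.300000, 0.980000)
  k1 = (0.692000, -0.623000)
  predictor → (-0.030120, 0.737030)
  k2 = (0.308630, -1.172229)
  → (-0.104877, 0.629930)
(u(1.19), v(1.19)) ≈ (-0.1049, 0.6299)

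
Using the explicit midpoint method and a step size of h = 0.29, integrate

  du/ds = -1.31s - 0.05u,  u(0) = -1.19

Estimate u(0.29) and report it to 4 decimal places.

-1.2280

Midpoint: k1 = f(s_n, u_n); k2 = f(s_n + h/2, u_n + (h/2)·k1); u_{n+1} = u_n + h·k2.
s=0.000000, u=-1.190000:
  k1 = f(0.000000, -1.190000) = 0.059500
  k2 = f(0.145000, -1.181372) = -0.130881
  u ← -1.190000 + 0.29·(-0.130881) = -1.227956
u(0.29) ≈ -1.2280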